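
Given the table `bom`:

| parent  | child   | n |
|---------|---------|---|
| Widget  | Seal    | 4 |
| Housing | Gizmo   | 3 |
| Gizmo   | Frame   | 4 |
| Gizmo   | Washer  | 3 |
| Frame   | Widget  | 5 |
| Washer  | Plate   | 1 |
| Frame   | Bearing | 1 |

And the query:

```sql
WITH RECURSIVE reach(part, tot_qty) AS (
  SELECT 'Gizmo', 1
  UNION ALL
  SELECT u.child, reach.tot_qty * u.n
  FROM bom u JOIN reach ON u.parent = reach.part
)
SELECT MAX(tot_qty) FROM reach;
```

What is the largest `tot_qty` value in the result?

Base: (Gizmo, tot_qty=1).
Iteration 1: components of {Gizmo} -> Frame = 1*4 = 4, Washer = 1*3 = 3.
Iteration 2: components of {Frame,Washer} -> Bearing = 4*1 = 4, Plate = 3*1 = 3, Widget = 4*5 = 20.
Iteration 3: components of {Bearing,Plate,Widget} -> Seal = 20*4 = 80.
Iteration 4: no further components; recursion stops.
tot_qty values: 1, 3, 4, 3, 4, 20, 80; the maximum is 80.

80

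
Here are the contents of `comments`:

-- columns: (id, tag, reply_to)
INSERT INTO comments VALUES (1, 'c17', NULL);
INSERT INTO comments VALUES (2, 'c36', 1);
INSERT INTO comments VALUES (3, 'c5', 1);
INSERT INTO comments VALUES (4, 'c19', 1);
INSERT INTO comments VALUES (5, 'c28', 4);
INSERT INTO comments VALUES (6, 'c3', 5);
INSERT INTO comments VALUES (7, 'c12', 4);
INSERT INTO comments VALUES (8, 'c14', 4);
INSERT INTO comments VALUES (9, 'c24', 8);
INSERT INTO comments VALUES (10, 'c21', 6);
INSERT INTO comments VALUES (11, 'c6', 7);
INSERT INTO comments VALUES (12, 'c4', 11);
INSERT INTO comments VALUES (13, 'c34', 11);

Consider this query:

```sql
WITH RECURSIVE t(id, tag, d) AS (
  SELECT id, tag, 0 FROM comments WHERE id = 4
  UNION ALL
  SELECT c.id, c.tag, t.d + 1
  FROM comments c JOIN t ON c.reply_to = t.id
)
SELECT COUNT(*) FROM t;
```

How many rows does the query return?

Base: id=4 (c19) at d 0.
Iteration 1: rows with reply_to in {4} -> c28 (id 5, d 1), c12 (id 7, d 1), c14 (id 8, d 1).
Iteration 2: rows with reply_to in {5,7,8} -> c3 (id 6, d 2), c24 (id 9, d 2), c6 (id 11, d 2).
Iteration 3: rows with reply_to in {6,9,11} -> c21 (id 10, d 3), c4 (id 12, d 3), c34 (id 13, d 3).
Iteration 4: no rows with reply_to in {10,12,13}; recursion stops.
Total rows emitted: 10.

10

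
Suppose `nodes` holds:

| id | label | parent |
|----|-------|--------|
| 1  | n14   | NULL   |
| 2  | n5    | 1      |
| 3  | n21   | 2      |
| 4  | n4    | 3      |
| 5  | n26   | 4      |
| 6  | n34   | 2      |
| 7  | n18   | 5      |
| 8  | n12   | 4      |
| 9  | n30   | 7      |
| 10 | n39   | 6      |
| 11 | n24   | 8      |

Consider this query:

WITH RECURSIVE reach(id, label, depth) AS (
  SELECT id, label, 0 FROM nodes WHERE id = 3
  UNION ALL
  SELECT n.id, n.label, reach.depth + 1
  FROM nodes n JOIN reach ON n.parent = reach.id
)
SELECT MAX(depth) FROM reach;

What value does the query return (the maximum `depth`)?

4

Base: id=3 (n21) at depth 0.
Iteration 1: rows with parent in {3} -> n4 (id 4, depth 1).
Iteration 2: rows with parent in {4} -> n26 (id 5, depth 2), n12 (id 8, depth 2).
Iteration 3: rows with parent in {5,8} -> n18 (id 7, depth 3), n24 (id 11, depth 3).
Iteration 4: rows with parent in {7,11} -> n30 (id 9, depth 4).
Iteration 5: no rows with parent in {9}; recursion stops.
depth values: 0, 1, 2, 2, 3, 3, 4; the maximum is 4.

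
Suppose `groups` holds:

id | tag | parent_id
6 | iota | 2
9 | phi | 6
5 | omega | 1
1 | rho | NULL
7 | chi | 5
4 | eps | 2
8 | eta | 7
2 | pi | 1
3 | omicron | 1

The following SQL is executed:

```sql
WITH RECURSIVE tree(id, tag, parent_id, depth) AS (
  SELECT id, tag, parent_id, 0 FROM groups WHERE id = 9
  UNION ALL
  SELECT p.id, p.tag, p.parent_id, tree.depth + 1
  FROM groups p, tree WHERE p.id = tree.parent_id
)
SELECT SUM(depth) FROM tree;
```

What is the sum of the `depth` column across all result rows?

Base: id=9 (phi), parent_id=6, depth 0.
Iteration 1: join on id=6 -> iota (id 6, parent_id=2, depth 1).
Iteration 2: join on id=2 -> pi (id 2, parent_id=1, depth 2).
Iteration 3: join on id=1 -> rho (id 1, parent_id=NULL, depth 3).
Iteration 4: parent_id is NULL; no match; recursion stops.
SUM(depth) = 0 + 1 + 2 + 3 = 6.

6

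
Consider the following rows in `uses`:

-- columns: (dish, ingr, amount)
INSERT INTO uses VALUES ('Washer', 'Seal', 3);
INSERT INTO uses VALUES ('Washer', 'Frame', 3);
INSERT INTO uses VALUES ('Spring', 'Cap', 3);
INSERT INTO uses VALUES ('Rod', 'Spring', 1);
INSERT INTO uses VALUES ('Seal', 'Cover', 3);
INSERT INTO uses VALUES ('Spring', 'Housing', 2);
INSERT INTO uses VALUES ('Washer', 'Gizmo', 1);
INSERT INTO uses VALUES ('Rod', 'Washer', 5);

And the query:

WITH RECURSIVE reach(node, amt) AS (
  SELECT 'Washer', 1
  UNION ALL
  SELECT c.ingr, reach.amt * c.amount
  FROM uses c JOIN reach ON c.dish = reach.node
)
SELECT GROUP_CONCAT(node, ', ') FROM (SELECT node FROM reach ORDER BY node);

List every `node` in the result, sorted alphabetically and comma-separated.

Cover, Frame, Gizmo, Seal, Washer

Base: (Washer, amt=1).
Iteration 1: components of {Washer} -> Frame = 1*3 = 3, Gizmo = 1*1 = 1, Seal = 1*3 = 3.
Iteration 2: components of {Frame,Gizmo,Seal} -> Cover = 3*3 = 9.
Iteration 3: no further components; recursion stops.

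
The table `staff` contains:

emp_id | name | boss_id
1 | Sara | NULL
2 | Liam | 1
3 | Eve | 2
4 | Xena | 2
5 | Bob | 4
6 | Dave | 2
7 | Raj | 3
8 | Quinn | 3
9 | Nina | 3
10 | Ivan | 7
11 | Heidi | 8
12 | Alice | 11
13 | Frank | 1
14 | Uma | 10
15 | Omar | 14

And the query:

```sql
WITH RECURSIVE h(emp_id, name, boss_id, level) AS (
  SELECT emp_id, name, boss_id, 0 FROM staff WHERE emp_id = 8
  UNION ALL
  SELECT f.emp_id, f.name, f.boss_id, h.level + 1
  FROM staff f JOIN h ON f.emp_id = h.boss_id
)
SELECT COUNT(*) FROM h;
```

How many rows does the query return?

4

Base: emp_id=8 (Quinn), boss_id=3, level 0.
Iteration 1: join on emp_id=3 -> Eve (id 3, boss_id=2, level 1).
Iteration 2: join on emp_id=2 -> Liam (id 2, boss_id=1, level 2).
Iteration 3: join on emp_id=1 -> Sara (id 1, boss_id=NULL, level 3).
Iteration 4: boss_id is NULL; no match; recursion stops.
Total rows emitted: 4.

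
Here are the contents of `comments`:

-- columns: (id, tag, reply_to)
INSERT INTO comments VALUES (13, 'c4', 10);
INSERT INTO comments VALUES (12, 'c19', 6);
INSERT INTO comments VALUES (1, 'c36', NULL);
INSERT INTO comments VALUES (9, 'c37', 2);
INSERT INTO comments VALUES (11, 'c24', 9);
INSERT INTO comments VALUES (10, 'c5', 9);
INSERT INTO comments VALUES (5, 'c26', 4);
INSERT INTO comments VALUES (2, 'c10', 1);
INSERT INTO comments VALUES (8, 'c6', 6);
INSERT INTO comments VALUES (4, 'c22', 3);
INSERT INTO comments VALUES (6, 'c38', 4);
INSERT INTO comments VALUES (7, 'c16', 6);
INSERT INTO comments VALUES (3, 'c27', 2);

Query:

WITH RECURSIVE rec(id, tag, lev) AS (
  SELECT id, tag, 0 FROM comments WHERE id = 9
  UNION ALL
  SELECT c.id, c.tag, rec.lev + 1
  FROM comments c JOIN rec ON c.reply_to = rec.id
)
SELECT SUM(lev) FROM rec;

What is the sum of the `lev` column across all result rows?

4

Base: id=9 (c37) at lev 0.
Iteration 1: rows with reply_to in {9} -> c5 (id 10, lev 1), c24 (id 11, lev 1).
Iteration 2: rows with reply_to in {10,11} -> c4 (id 13, lev 2).
Iteration 3: no rows with reply_to in {13}; recursion stops.
SUM(lev) = 0 + 1 + 1 + 2 = 4.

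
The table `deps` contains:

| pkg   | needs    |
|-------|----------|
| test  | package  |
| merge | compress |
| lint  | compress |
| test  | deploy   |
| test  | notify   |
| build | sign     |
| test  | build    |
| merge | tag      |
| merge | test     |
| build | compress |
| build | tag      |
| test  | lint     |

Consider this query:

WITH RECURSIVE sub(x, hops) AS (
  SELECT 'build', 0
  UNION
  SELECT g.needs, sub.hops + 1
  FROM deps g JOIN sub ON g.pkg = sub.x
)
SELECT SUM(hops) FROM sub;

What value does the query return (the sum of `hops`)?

Base: (build, hops=0).
Iteration 1: edges from {build} -> (compress, hops=1), (sign, hops=1), (tag, hops=1).
Iteration 2: no outgoing edges from {compress,sign,tag}; recursion stops.
SUM(hops) = 0 + 1 + 1 + 1 = 3.

3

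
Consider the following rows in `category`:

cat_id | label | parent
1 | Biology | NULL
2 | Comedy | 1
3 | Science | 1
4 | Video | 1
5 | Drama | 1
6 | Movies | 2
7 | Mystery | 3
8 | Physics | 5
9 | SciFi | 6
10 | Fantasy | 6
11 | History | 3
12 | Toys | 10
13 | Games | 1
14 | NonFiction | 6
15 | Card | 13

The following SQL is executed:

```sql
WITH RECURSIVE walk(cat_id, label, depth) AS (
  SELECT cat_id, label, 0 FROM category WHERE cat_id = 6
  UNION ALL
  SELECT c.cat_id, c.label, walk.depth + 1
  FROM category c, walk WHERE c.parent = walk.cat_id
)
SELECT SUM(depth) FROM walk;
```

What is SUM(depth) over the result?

Base: cat_id=6 (Movies) at depth 0.
Iteration 1: rows with parent in {6} -> SciFi (id 9, depth 1), Fantasy (id 10, depth 1), NonFiction (id 14, depth 1).
Iteration 2: rows with parent in {9,10,14} -> Toys (id 12, depth 2).
Iteration 3: no rows with parent in {12}; recursion stops.
SUM(depth) = 0 + 1 + 1 + 1 + 2 = 5.

5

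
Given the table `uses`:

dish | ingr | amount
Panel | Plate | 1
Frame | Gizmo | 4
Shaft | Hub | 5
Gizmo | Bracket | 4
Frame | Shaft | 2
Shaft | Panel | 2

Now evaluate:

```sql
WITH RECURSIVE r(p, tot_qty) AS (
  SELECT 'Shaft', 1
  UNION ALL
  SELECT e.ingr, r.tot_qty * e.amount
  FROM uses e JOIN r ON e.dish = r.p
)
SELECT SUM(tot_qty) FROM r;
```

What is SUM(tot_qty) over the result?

Base: (Shaft, tot_qty=1).
Iteration 1: components of {Shaft} -> Hub = 1*5 = 5, Panel = 1*2 = 2.
Iteration 2: components of {Hub,Panel} -> Plate = 2*1 = 2.
Iteration 3: no further components; recursion stops.
SUM(tot_qty) = 1 + 2 + 5 + 2 = 10.

10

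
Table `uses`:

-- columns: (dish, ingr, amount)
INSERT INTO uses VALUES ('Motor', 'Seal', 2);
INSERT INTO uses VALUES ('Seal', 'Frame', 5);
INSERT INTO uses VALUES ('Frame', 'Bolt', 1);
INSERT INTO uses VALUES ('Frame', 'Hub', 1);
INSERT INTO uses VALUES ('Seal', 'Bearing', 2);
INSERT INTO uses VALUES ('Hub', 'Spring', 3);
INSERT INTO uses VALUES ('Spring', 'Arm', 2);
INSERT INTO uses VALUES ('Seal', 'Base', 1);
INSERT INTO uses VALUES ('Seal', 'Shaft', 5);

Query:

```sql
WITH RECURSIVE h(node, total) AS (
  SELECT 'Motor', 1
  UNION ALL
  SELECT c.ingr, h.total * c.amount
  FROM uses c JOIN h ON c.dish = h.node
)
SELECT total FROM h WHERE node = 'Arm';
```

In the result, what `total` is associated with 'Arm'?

Base: (Motor, total=1).
Iteration 1: components of {Motor} -> Seal = 1*2 = 2.
Iteration 2: components of {Seal} -> Base = 2*1 = 2, Bearing = 2*2 = 4, Frame = 2*5 = 10, Shaft = 2*5 = 10.
Iteration 3: components of {Base,Bearing,Frame,Shaft} -> Bolt = 10*1 = 10, Hub = 10*1 = 10.
Iteration 4: components of {Bolt,Hub} -> Spring = 10*3 = 30.
Iteration 5: components of {Spring} -> Arm = 30*2 = 60.
Iteration 6: no further components; recursion stops.

60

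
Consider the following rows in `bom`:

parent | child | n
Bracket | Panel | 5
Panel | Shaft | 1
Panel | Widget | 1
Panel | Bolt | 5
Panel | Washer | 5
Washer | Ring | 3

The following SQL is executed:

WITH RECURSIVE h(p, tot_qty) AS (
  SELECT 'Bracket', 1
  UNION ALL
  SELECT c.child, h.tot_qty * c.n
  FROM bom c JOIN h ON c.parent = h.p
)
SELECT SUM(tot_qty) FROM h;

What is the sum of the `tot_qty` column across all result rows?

Base: (Bracket, tot_qty=1).
Iteration 1: components of {Bracket} -> Panel = 1*5 = 5.
Iteration 2: components of {Panel} -> Bolt = 5*5 = 25, Shaft = 5*1 = 5, Washer = 5*5 = 25, Widget = 5*1 = 5.
Iteration 3: components of {Bolt,Shaft,Washer,Widget} -> Ring = 25*3 = 75.
Iteration 4: no further components; recursion stops.
SUM(tot_qty) = 1 + 5 + 5 + 5 + 25 + 25 + 75 = 141.

141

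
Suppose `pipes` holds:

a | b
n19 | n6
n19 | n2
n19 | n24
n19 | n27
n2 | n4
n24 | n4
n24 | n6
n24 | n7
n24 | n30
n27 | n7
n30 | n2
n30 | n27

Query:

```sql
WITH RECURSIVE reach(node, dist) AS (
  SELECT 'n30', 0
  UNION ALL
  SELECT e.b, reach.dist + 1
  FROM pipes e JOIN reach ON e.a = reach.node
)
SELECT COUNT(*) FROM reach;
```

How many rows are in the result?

5

Base: (n30, dist=0).
Iteration 1: edges from {n30} -> (n2, dist=1), (n27, dist=1).
Iteration 2: edges from {n2,n27} -> (n4, dist=2), (n7, dist=2).
Iteration 3: no outgoing edges from {n4,n7}; recursion stops.
Total rows emitted: 5.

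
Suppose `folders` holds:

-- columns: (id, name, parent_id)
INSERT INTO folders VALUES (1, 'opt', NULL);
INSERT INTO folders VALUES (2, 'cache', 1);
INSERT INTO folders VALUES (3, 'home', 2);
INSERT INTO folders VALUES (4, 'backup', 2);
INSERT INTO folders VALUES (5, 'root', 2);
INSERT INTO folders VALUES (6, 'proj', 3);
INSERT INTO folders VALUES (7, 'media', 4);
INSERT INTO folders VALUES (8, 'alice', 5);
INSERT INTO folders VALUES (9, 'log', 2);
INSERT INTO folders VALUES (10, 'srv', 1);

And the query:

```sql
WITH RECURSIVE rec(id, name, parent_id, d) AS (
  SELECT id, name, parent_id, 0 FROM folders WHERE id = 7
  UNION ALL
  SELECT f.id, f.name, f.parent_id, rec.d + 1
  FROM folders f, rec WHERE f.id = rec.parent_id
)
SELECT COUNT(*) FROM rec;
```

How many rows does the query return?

4

Base: id=7 (media), parent_id=4, d 0.
Iteration 1: join on id=4 -> backup (id 4, parent_id=2, d 1).
Iteration 2: join on id=2 -> cache (id 2, parent_id=1, d 2).
Iteration 3: join on id=1 -> opt (id 1, parent_id=NULL, d 3).
Iteration 4: parent_id is NULL; no match; recursion stops.
Total rows emitted: 4.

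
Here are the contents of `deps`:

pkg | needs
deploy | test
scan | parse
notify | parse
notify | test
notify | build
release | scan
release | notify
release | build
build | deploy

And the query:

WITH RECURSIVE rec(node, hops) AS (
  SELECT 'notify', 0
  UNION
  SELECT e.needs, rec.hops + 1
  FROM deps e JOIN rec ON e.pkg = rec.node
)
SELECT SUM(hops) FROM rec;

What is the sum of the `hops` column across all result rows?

Base: (notify, hops=0).
Iteration 1: edges from {notify} -> (build, hops=1), (parse, hops=1), (test, hops=1).
Iteration 2: edges from {build,parse,test} -> (deploy, hops=2).
Iteration 3: edges from {deploy} -> (test, hops=3).
Iteration 4: no outgoing edges from {test}; recursion stops.
SUM(hops) = 0 + 1 + 1 + 1 + 2 + 3 = 8.

8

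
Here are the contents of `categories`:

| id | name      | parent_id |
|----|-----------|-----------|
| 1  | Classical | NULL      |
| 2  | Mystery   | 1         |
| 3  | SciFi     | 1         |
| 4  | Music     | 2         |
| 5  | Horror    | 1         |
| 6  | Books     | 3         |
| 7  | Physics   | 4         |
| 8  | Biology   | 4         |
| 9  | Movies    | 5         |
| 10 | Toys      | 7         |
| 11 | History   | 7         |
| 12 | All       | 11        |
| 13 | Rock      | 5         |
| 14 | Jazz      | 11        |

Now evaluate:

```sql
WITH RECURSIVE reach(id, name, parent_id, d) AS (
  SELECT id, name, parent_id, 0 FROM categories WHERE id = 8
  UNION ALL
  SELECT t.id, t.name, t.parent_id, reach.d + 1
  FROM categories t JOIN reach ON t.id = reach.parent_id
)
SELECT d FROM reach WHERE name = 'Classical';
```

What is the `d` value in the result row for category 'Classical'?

Base: id=8 (Biology), parent_id=4, d 0.
Iteration 1: join on id=4 -> Music (id 4, parent_id=2, d 1).
Iteration 2: join on id=2 -> Mystery (id 2, parent_id=1, d 2).
Iteration 3: join on id=1 -> Classical (id 1, parent_id=NULL, d 3).
Iteration 4: parent_id is NULL; no match; recursion stops.

3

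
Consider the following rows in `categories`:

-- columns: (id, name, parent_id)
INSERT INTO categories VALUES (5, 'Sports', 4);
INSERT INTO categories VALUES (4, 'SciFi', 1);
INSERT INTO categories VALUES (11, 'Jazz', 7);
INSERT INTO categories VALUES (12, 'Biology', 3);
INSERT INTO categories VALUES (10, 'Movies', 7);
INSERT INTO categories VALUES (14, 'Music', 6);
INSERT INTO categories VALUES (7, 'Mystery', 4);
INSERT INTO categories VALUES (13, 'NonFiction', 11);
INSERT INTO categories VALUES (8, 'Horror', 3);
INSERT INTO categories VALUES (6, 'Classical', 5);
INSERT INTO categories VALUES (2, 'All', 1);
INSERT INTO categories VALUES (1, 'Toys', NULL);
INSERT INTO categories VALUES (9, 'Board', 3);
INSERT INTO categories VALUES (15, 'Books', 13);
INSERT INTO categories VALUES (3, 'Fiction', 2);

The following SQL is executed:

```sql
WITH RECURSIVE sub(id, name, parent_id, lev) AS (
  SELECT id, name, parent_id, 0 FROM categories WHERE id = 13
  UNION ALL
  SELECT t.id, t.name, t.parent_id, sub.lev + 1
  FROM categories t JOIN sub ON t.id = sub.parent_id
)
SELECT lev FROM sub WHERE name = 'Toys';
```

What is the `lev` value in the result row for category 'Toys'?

4

Base: id=13 (NonFiction), parent_id=11, lev 0.
Iteration 1: join on id=11 -> Jazz (id 11, parent_id=7, lev 1).
Iteration 2: join on id=7 -> Mystery (id 7, parent_id=4, lev 2).
Iteration 3: join on id=4 -> SciFi (id 4, parent_id=1, lev 3).
Iteration 4: join on id=1 -> Toys (id 1, parent_id=NULL, lev 4).
Iteration 5: parent_id is NULL; no match; recursion stops.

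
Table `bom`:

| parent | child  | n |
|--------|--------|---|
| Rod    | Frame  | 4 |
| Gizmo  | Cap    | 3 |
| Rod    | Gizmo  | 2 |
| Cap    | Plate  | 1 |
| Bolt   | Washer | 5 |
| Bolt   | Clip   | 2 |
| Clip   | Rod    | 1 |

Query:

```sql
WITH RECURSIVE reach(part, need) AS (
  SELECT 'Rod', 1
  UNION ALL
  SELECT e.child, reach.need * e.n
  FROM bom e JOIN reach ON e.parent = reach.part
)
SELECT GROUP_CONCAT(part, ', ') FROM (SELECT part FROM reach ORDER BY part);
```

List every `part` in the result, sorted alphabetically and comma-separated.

Cap, Frame, Gizmo, Plate, Rod

Base: (Rod, need=1).
Iteration 1: components of {Rod} -> Frame = 1*4 = 4, Gizmo = 1*2 = 2.
Iteration 2: components of {Frame,Gizmo} -> Cap = 2*3 = 6.
Iteration 3: components of {Cap} -> Plate = 6*1 = 6.
Iteration 4: no further components; recursion stops.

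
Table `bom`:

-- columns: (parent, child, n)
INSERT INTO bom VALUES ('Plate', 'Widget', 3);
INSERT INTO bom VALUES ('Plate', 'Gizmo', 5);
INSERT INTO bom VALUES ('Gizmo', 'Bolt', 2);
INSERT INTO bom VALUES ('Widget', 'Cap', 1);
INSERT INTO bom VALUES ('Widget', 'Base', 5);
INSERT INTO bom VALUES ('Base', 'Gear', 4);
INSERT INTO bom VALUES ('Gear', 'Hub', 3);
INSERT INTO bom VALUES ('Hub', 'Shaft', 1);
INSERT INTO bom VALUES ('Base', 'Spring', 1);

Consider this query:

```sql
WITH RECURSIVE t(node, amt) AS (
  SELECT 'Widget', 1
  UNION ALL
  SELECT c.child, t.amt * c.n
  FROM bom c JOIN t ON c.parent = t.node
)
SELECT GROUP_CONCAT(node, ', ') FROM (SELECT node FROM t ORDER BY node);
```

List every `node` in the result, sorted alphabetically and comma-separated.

Base, Cap, Gear, Hub, Shaft, Spring, Widget

Base: (Widget, amt=1).
Iteration 1: components of {Widget} -> Base = 1*5 = 5, Cap = 1*1 = 1.
Iteration 2: components of {Base,Cap} -> Gear = 5*4 = 20, Spring = 5*1 = 5.
Iteration 3: components of {Gear,Spring} -> Hub = 20*3 = 60.
Iteration 4: components of {Hub} -> Shaft = 60*1 = 60.
Iteration 5: no further components; recursion stops.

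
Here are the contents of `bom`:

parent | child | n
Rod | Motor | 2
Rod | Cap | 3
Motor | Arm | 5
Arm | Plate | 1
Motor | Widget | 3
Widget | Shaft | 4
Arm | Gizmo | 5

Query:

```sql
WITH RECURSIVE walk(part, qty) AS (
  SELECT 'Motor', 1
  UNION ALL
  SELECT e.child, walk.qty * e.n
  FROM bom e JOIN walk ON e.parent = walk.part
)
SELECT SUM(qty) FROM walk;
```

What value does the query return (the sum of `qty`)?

51

Base: (Motor, qty=1).
Iteration 1: components of {Motor} -> Arm = 1*5 = 5, Widget = 1*3 = 3.
Iteration 2: components of {Arm,Widget} -> Gizmo = 5*5 = 25, Plate = 5*1 = 5, Shaft = 3*4 = 12.
Iteration 3: no further components; recursion stops.
SUM(qty) = 1 + 5 + 3 + 5 + 25 + 12 = 51.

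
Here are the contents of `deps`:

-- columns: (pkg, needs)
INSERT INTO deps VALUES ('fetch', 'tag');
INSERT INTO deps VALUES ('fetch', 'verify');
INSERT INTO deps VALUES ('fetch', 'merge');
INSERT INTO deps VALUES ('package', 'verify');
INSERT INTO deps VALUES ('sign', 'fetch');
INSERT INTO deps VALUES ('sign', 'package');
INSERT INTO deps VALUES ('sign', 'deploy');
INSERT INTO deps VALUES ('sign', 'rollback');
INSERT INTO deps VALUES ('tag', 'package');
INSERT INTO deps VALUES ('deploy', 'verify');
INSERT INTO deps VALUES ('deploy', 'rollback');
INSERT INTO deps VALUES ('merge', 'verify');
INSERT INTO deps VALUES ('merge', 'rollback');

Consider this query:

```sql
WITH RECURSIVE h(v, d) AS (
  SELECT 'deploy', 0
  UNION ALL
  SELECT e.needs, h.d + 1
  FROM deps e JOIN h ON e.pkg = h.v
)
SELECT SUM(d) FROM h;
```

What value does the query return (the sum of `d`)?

Base: (deploy, d=0).
Iteration 1: edges from {deploy} -> (rollback, d=1), (verify, d=1).
Iteration 2: no outgoing edges from {rollback,verify}; recursion stops.
SUM(d) = 0 + 1 + 1 = 2.

2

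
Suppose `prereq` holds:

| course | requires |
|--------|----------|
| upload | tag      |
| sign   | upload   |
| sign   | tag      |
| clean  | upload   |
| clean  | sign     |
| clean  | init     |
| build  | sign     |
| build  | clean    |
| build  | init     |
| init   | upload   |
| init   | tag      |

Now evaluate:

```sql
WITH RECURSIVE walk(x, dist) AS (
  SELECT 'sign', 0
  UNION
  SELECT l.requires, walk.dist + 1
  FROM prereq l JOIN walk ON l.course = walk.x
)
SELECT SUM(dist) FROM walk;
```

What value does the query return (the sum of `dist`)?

Base: (sign, dist=0).
Iteration 1: edges from {sign} -> (tag, dist=1), (upload, dist=1).
Iteration 2: edges from {tag,upload} -> (tag, dist=2).
Iteration 3: no outgoing edges from {tag}; recursion stops.
SUM(dist) = 0 + 1 + 1 + 2 = 4.

4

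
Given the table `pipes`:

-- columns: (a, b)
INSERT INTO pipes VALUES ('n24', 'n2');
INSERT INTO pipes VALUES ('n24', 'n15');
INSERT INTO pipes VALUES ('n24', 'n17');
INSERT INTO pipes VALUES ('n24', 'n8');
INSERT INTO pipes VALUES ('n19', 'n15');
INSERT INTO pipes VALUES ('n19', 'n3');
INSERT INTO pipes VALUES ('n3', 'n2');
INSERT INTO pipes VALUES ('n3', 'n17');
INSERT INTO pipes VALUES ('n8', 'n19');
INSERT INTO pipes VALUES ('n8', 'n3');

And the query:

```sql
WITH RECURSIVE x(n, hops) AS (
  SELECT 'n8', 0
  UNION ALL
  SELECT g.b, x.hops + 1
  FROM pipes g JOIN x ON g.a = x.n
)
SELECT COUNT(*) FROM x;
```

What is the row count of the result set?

9

Base: (n8, hops=0).
Iteration 1: edges from {n8} -> (n19, hops=1), (n3, hops=1).
Iteration 2: edges from {n19,n3} -> (n15, hops=2), (n17, hops=2), (n2, hops=2), (n3, hops=2).
Iteration 3: edges from {n15,n17,n2,n3} -> (n17, hops=3), (n2, hops=3).
Iteration 4: no outgoing edges from {n17,n2}; recursion stops.
Total rows emitted: 9.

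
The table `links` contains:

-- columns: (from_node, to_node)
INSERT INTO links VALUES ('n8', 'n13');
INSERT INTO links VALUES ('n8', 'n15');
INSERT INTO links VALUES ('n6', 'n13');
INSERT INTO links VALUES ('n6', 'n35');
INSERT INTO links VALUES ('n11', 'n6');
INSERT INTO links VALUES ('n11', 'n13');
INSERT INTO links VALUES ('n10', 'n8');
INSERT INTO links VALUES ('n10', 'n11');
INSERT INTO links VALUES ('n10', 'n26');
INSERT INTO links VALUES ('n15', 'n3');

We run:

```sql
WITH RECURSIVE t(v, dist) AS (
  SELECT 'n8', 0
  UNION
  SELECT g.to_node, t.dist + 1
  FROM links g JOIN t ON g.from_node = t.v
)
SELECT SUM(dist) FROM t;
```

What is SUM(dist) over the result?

4

Base: (n8, dist=0).
Iteration 1: edges from {n8} -> (n13, dist=1), (n15, dist=1).
Iteration 2: edges from {n13,n15} -> (n3, dist=2).
Iteration 3: no outgoing edges from {n3}; recursion stops.
SUM(dist) = 0 + 1 + 1 + 2 = 4.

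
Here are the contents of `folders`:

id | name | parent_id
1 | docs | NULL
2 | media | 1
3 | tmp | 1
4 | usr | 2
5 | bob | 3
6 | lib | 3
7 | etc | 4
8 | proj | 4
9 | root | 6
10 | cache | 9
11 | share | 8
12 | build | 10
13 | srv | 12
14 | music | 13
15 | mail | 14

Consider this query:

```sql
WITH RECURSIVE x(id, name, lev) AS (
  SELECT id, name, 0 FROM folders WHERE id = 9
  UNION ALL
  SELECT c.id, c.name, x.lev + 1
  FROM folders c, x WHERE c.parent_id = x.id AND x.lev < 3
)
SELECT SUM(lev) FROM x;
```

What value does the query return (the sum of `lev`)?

Base: id=9 (root) at lev 0.
Iteration 1: rows with parent_id in {9} -> cache (id 10, lev 1).
Iteration 2: rows with parent_id in {10} -> build (id 12, lev 2).
Iteration 3: rows with parent_id in {12} -> srv (id 13, lev 3).
Iteration 4: lev < 3 fails for all current rows; recursion stops.
SUM(lev) = 0 + 1 + 2 + 3 = 6.

6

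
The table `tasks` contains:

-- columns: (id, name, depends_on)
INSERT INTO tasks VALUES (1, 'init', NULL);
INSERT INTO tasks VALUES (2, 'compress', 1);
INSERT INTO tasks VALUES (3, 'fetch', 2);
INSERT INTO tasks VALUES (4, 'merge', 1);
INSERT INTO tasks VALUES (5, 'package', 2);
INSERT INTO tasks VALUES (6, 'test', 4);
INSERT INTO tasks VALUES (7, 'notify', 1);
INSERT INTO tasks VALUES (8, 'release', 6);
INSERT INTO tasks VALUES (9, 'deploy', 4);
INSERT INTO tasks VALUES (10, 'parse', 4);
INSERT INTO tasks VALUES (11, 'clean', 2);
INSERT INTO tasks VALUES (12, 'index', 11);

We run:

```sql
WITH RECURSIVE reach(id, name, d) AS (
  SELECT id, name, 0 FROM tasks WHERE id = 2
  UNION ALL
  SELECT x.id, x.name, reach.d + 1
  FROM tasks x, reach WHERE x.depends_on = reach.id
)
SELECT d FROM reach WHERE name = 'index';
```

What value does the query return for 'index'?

2

Base: id=2 (compress) at d 0.
Iteration 1: rows with depends_on in {2} -> fetch (id 3, d 1), package (id 5, d 1), clean (id 11, d 1).
Iteration 2: rows with depends_on in {3,5,11} -> index (id 12, d 2).
Iteration 3: no rows with depends_on in {12}; recursion stops.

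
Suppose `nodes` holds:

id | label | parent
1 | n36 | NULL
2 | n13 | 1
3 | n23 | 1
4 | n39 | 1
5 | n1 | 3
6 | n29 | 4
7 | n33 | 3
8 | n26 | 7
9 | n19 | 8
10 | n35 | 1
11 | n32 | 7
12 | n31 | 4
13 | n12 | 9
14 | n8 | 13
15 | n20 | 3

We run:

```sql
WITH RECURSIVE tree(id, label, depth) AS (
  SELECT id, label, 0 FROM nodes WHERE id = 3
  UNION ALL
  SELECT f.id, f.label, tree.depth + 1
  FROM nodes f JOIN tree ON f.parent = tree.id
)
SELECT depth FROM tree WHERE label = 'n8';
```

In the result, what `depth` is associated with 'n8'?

Base: id=3 (n23) at depth 0.
Iteration 1: rows with parent in {3} -> n1 (id 5, depth 1), n33 (id 7, depth 1), n20 (id 15, depth 1).
Iteration 2: rows with parent in {5,7,15} -> n26 (id 8, depth 2), n32 (id 11, depth 2).
Iteration 3: rows with parent in {8,11} -> n19 (id 9, depth 3).
Iteration 4: rows with parent in {9} -> n12 (id 13, depth 4).
Iteration 5: rows with parent in {13} -> n8 (id 14, depth 5).
Iteration 6: no rows with parent in {14}; recursion stops.

5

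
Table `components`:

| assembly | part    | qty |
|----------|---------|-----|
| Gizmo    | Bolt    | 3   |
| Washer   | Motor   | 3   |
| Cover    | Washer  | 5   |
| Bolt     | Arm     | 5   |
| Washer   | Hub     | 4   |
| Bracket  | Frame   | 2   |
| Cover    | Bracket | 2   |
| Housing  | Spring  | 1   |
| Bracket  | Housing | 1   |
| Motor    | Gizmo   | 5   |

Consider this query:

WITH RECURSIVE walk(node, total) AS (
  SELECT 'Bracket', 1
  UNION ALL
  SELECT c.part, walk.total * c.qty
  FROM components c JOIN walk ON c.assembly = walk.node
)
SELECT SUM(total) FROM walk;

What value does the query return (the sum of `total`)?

5

Base: (Bracket, total=1).
Iteration 1: components of {Bracket} -> Frame = 1*2 = 2, Housing = 1*1 = 1.
Iteration 2: components of {Frame,Housing} -> Spring = 1*1 = 1.
Iteration 3: no further components; recursion stops.
SUM(total) = 1 + 2 + 1 + 1 = 5.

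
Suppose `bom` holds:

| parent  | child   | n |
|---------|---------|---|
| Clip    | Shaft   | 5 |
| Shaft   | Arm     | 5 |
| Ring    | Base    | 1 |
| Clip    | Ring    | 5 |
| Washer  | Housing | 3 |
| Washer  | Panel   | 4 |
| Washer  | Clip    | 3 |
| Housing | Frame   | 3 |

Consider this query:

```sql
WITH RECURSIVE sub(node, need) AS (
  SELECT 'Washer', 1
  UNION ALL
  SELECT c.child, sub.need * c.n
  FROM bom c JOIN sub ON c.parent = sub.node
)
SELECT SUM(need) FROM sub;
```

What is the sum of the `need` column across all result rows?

Base: (Washer, need=1).
Iteration 1: components of {Washer} -> Clip = 1*3 = 3, Housing = 1*3 = 3, Panel = 1*4 = 4.
Iteration 2: components of {Clip,Housing,Panel} -> Frame = 3*3 = 9, Ring = 3*5 = 15, Shaft = 3*5 = 15.
Iteration 3: components of {Frame,Ring,Shaft} -> Arm = 15*5 = 75, Base = 15*1 = 15.
Iteration 4: no further components; recursion stops.
SUM(need) = 1 + 4 + 3 + 3 + 15 + 15 + 9 + 75 + 15 = 140.

140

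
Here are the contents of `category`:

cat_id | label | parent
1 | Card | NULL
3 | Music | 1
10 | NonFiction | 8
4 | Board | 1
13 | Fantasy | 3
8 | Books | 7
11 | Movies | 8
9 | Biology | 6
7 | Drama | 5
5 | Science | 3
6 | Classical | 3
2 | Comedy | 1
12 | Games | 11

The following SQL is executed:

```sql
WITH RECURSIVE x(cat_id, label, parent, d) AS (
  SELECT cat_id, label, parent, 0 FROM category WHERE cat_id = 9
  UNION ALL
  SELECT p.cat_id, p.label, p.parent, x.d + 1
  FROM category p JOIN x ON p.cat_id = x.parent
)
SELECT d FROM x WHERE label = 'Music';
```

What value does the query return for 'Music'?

Base: cat_id=9 (Biology), parent=6, d 0.
Iteration 1: join on cat_id=6 -> Classical (id 6, parent=3, d 1).
Iteration 2: join on cat_id=3 -> Music (id 3, parent=1, d 2).
Iteration 3: join on cat_id=1 -> Card (id 1, parent=NULL, d 3).
Iteration 4: parent is NULL; no match; recursion stops.

2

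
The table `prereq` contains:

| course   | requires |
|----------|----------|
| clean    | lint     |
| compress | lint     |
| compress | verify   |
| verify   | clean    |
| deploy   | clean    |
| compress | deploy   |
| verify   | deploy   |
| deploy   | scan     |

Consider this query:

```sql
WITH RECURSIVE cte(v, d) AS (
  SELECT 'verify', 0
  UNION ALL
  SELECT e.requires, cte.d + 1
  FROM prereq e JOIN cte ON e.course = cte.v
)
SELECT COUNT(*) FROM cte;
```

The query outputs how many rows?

7

Base: (verify, d=0).
Iteration 1: edges from {verify} -> (clean, d=1), (deploy, d=1).
Iteration 2: edges from {clean,deploy} -> (clean, d=2), (lint, d=2), (scan, d=2).
Iteration 3: edges from {clean,lint,scan} -> (lint, d=3).
Iteration 4: no outgoing edges from {lint}; recursion stops.
Total rows emitted: 7.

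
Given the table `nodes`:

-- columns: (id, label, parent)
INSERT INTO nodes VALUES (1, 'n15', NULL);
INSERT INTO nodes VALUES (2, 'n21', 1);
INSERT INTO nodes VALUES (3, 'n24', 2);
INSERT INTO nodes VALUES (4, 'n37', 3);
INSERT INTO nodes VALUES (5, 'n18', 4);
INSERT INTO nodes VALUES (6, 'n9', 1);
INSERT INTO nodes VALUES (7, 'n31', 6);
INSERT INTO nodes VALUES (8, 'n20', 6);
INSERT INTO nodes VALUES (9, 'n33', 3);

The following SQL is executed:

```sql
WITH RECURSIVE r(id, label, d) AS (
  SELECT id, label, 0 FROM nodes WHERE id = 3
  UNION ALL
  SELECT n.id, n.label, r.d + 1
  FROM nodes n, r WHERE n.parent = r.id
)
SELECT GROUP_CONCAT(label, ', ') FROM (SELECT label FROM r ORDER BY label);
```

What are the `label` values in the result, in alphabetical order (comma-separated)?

n18, n24, n33, n37

Base: id=3 (n24) at d 0.
Iteration 1: rows with parent in {3} -> n37 (id 4, d 1), n33 (id 9, d 1).
Iteration 2: rows with parent in {4,9} -> n18 (id 5, d 2).
Iteration 3: no rows with parent in {5}; recursion stops.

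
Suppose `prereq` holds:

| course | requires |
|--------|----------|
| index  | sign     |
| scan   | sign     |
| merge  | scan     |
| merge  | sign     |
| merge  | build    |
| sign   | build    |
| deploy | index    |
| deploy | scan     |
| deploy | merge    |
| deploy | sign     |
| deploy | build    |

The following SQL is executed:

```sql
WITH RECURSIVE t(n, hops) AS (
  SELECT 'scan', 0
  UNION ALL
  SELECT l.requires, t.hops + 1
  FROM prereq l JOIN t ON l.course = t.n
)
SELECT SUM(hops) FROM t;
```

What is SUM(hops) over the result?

Base: (scan, hops=0).
Iteration 1: edges from {scan} -> (sign, hops=1).
Iteration 2: edges from {sign} -> (build, hops=2).
Iteration 3: no outgoing edges from {build}; recursion stops.
SUM(hops) = 0 + 1 + 2 = 3.

3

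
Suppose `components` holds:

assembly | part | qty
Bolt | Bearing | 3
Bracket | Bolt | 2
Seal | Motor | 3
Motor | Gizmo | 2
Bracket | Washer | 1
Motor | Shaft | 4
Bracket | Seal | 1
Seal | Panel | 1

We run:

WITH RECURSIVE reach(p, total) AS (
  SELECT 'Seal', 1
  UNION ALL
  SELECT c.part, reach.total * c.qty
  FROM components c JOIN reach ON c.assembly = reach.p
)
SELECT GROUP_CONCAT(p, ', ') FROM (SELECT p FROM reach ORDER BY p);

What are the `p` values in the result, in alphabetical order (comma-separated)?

Base: (Seal, total=1).
Iteration 1: components of {Seal} -> Motor = 1*3 = 3, Panel = 1*1 = 1.
Iteration 2: components of {Motor,Panel} -> Gizmo = 3*2 = 6, Shaft = 3*4 = 12.
Iteration 3: no further components; recursion stops.

Gizmo, Motor, Panel, Seal, Shaft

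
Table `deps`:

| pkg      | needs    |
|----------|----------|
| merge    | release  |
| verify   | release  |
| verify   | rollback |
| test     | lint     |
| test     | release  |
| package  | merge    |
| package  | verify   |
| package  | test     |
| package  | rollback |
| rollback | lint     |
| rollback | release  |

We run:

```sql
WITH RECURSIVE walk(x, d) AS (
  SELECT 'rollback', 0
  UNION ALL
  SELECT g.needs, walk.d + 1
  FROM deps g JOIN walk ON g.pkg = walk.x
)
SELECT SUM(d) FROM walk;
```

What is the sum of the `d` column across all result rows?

Base: (rollback, d=0).
Iteration 1: edges from {rollback} -> (lint, d=1), (release, d=1).
Iteration 2: no outgoing edges from {lint,release}; recursion stops.
SUM(d) = 0 + 1 + 1 = 2.

2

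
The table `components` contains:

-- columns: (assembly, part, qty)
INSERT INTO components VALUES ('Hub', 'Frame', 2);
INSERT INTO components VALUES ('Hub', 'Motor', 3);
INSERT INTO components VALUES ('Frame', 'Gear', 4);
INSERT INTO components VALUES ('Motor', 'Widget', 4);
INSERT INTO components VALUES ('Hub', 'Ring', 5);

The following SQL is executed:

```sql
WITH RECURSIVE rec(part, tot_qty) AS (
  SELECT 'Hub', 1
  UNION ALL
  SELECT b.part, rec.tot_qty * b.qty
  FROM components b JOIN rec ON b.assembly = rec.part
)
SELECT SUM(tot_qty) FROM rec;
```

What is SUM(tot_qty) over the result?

31

Base: (Hub, tot_qty=1).
Iteration 1: components of {Hub} -> Frame = 1*2 = 2, Motor = 1*3 = 3, Ring = 1*5 = 5.
Iteration 2: components of {Frame,Motor,Ring} -> Gear = 2*4 = 8, Widget = 3*4 = 12.
Iteration 3: no further components; recursion stops.
SUM(tot_qty) = 1 + 2 + 5 + 3 + 8 + 12 = 31.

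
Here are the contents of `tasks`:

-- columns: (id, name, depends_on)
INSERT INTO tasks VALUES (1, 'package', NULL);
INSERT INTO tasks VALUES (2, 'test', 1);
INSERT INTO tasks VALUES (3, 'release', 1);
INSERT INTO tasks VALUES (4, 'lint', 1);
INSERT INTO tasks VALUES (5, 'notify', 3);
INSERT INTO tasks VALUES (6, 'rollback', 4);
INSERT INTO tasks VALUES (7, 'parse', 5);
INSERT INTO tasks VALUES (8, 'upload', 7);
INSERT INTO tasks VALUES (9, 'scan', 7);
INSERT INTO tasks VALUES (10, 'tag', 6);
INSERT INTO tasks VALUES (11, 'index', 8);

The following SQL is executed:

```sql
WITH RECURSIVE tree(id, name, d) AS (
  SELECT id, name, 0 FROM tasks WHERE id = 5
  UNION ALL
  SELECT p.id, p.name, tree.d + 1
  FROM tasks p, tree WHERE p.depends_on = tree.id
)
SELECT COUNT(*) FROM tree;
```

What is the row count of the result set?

5

Base: id=5 (notify) at d 0.
Iteration 1: rows with depends_on in {5} -> parse (id 7, d 1).
Iteration 2: rows with depends_on in {7} -> upload (id 8, d 2), scan (id 9, d 2).
Iteration 3: rows with depends_on in {8,9} -> index (id 11, d 3).
Iteration 4: no rows with depends_on in {11}; recursion stops.
Total rows emitted: 5.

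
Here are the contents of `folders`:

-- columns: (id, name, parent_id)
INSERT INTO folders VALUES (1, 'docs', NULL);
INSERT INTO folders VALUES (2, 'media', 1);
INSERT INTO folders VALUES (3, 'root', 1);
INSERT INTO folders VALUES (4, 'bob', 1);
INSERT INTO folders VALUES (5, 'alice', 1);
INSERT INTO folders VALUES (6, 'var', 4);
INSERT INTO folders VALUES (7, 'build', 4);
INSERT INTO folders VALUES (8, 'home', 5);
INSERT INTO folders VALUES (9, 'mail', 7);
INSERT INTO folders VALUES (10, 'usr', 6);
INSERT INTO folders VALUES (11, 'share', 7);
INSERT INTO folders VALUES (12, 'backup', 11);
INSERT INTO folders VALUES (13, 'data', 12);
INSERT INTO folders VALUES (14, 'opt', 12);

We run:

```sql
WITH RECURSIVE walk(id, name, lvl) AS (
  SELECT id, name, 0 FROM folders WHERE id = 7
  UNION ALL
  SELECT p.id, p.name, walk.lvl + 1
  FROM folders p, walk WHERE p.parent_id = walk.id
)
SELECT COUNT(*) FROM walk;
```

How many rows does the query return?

6

Base: id=7 (build) at lvl 0.
Iteration 1: rows with parent_id in {7} -> mail (id 9, lvl 1), share (id 11, lvl 1).
Iteration 2: rows with parent_id in {9,11} -> backup (id 12, lvl 2).
Iteration 3: rows with parent_id in {12} -> data (id 13, lvl 3), opt (id 14, lvl 3).
Iteration 4: no rows with parent_id in {13,14}; recursion stops.
Total rows emitted: 6.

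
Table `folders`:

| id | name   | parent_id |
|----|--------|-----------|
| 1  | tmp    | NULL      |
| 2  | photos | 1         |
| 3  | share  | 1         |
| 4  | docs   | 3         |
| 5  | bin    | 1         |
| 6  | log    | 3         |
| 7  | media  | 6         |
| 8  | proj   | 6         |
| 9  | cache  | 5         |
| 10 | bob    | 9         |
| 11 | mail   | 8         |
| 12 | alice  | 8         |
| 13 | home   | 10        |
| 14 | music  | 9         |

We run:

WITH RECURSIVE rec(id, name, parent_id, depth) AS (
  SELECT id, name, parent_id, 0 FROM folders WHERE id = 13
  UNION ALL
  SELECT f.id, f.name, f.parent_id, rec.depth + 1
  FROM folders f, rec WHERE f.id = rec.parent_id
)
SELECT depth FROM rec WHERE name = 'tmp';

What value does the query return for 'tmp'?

4

Base: id=13 (home), parent_id=10, depth 0.
Iteration 1: join on id=10 -> bob (id 10, parent_id=9, depth 1).
Iteration 2: join on id=9 -> cache (id 9, parent_id=5, depth 2).
Iteration 3: join on id=5 -> bin (id 5, parent_id=1, depth 3).
Iteration 4: join on id=1 -> tmp (id 1, parent_id=NULL, depth 4).
Iteration 5: parent_id is NULL; no match; recursion stops.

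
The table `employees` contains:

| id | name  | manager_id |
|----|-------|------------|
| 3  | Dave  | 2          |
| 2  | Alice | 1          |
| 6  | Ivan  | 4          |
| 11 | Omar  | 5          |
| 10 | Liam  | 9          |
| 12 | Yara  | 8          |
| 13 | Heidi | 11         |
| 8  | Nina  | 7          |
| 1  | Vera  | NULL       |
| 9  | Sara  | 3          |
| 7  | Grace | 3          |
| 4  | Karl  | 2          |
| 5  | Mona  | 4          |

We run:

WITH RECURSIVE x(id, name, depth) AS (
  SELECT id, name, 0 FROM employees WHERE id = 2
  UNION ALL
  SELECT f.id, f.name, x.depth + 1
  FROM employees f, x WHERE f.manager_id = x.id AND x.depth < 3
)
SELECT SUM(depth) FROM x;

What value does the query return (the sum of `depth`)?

19

Base: id=2 (Alice) at depth 0.
Iteration 1: rows with manager_id in {2} -> Dave (id 3, depth 1), Karl (id 4, depth 1).
Iteration 2: rows with manager_id in {3,4} -> Mona (id 5, depth 2), Ivan (id 6, depth 2), Grace (id 7, depth 2), Sara (id 9, depth 2).
Iteration 3: rows with manager_id in {5,6,7,9} -> Nina (id 8, depth 3), Liam (id 10, depth 3), Omar (id 11, depth 3).
Iteration 4: depth < 3 fails for all current rows; recursion stops.
SUM(depth) = 0 + 1 + 1 + 2 + 2 + 2 + 2 + 3 + 3 + 3 = 19.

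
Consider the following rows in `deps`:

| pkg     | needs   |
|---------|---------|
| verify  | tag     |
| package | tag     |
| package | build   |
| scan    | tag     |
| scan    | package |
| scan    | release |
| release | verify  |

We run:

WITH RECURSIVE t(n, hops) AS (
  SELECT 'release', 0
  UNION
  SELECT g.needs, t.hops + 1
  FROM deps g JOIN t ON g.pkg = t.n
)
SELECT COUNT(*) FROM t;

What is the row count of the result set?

Base: (release, hops=0).
Iteration 1: edges from {release} -> (verify, hops=1).
Iteration 2: edges from {verify} -> (tag, hops=2).
Iteration 3: no outgoing edges from {tag}; recursion stops.
Total rows emitted: 3.

3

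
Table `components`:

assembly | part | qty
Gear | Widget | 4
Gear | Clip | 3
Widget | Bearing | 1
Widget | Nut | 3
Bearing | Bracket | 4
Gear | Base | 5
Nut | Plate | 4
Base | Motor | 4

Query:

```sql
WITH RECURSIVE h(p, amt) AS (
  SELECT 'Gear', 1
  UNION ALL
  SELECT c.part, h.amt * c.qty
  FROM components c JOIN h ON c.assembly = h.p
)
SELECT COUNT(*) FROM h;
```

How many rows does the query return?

9

Base: (Gear, amt=1).
Iteration 1: components of {Gear} -> Base = 1*5 = 5, Clip = 1*3 = 3, Widget = 1*4 = 4.
Iteration 2: components of {Base,Clip,Widget} -> Bearing = 4*1 = 4, Motor = 5*4 = 20, Nut = 4*3 = 12.
Iteration 3: components of {Bearing,Motor,Nut} -> Bracket = 4*4 = 16, Plate = 12*4 = 48.
Iteration 4: no further components; recursion stops.
Total rows emitted: 9.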